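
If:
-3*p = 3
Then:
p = -1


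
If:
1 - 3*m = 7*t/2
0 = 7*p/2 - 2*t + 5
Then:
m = 1/3 - 7*t/6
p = 4*t/7 - 10/7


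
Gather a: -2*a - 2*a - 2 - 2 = -4*a - 4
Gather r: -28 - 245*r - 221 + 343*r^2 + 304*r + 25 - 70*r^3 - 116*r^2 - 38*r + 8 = -70*r^3 + 227*r^2 + 21*r - 216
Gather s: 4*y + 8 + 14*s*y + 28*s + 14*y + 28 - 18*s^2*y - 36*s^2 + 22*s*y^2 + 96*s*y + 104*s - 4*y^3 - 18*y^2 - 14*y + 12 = s^2*(-18*y - 36) + s*(22*y^2 + 110*y + 132) - 4*y^3 - 18*y^2 + 4*y + 48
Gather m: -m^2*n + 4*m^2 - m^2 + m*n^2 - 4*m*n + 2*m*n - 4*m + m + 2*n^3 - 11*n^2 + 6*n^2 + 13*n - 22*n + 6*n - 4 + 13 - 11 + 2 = m^2*(3 - n) + m*(n^2 - 2*n - 3) + 2*n^3 - 5*n^2 - 3*n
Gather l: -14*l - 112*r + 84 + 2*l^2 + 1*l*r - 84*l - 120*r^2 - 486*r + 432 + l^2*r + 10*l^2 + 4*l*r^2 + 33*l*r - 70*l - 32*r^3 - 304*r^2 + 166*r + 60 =l^2*(r + 12) + l*(4*r^2 + 34*r - 168) - 32*r^3 - 424*r^2 - 432*r + 576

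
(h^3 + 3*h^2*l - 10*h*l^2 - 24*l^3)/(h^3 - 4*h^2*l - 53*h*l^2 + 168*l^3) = (h^2 + 6*h*l + 8*l^2)/(h^2 - h*l - 56*l^2)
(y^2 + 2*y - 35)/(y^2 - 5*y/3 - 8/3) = 3*(-y^2 - 2*y + 35)/(-3*y^2 + 5*y + 8)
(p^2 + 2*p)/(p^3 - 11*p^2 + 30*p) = (p + 2)/(p^2 - 11*p + 30)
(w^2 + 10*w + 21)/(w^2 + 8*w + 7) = (w + 3)/(w + 1)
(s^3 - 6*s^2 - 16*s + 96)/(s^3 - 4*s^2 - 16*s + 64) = (s - 6)/(s - 4)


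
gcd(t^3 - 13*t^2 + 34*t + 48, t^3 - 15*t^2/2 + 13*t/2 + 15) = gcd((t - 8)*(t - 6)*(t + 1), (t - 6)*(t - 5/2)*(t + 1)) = t^2 - 5*t - 6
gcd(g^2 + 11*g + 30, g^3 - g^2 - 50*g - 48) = g + 6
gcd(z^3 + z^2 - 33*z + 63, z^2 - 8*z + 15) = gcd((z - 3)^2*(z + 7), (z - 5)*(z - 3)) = z - 3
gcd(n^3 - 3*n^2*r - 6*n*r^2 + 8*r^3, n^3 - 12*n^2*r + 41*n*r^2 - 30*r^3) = -n + r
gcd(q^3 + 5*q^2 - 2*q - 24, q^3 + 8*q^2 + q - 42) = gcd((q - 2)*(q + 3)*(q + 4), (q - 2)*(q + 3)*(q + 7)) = q^2 + q - 6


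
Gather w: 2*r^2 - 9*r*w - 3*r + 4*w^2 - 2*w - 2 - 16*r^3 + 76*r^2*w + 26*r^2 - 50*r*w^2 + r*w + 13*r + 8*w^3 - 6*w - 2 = -16*r^3 + 28*r^2 + 10*r + 8*w^3 + w^2*(4 - 50*r) + w*(76*r^2 - 8*r - 8) - 4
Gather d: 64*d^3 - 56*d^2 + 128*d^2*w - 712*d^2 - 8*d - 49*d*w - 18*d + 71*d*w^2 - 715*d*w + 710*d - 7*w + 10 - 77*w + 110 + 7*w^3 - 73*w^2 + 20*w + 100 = 64*d^3 + d^2*(128*w - 768) + d*(71*w^2 - 764*w + 684) + 7*w^3 - 73*w^2 - 64*w + 220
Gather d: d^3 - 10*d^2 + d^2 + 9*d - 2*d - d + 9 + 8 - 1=d^3 - 9*d^2 + 6*d + 16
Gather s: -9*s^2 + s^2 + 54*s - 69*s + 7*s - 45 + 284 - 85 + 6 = -8*s^2 - 8*s + 160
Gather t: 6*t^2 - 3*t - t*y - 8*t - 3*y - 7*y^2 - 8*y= 6*t^2 + t*(-y - 11) - 7*y^2 - 11*y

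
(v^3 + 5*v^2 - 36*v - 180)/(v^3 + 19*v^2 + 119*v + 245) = (v^2 - 36)/(v^2 + 14*v + 49)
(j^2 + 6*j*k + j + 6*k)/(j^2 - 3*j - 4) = (j + 6*k)/(j - 4)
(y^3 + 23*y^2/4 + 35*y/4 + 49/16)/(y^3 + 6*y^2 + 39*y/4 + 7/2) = (y + 7/4)/(y + 2)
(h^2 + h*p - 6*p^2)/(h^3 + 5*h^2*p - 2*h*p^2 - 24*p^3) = 1/(h + 4*p)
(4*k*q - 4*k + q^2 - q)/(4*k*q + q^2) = (q - 1)/q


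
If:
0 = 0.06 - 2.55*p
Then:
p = 0.02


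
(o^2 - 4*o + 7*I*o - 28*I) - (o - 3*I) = o^2 - 5*o + 7*I*o - 25*I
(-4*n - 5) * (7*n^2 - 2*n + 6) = -28*n^3 - 27*n^2 - 14*n - 30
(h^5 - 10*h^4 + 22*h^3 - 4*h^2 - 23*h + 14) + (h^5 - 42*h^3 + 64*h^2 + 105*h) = 2*h^5 - 10*h^4 - 20*h^3 + 60*h^2 + 82*h + 14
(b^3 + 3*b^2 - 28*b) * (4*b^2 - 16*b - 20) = 4*b^5 - 4*b^4 - 180*b^3 + 388*b^2 + 560*b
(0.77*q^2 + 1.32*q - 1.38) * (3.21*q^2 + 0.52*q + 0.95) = 2.4717*q^4 + 4.6376*q^3 - 3.0119*q^2 + 0.5364*q - 1.311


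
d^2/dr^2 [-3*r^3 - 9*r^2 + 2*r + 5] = -18*r - 18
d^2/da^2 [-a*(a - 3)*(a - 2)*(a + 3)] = -12*a^2 + 12*a + 18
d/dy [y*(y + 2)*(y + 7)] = 3*y^2 + 18*y + 14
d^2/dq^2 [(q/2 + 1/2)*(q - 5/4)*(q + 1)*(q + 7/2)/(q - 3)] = (12*q^4 - 79*q^3 + 63*q^2 + 459*q - 55)/(4*(q^3 - 9*q^2 + 27*q - 27))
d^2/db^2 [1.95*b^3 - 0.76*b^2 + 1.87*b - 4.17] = 11.7*b - 1.52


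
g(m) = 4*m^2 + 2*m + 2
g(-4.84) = 86.02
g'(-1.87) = -12.96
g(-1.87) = 12.25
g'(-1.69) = -11.52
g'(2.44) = 21.52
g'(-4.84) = -36.72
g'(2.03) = 18.24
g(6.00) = 158.00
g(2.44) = 30.69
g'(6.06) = 50.48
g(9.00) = 344.00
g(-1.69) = 10.04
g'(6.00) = 50.00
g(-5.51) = 112.42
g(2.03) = 22.54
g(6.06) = 161.01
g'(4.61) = 38.88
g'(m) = 8*m + 2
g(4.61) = 96.23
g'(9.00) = 74.00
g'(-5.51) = -42.08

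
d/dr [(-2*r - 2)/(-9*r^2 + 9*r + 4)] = 2*(-9*r^2 - 18*r + 5)/(81*r^4 - 162*r^3 + 9*r^2 + 72*r + 16)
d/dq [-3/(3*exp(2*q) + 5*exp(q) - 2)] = (18*exp(q) + 15)*exp(q)/(3*exp(2*q) + 5*exp(q) - 2)^2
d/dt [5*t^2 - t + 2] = 10*t - 1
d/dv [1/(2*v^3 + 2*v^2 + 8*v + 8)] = (-3*v^2/2 - v - 2)/(v^3 + v^2 + 4*v + 4)^2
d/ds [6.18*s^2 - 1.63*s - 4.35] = 12.36*s - 1.63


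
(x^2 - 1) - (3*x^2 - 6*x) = -2*x^2 + 6*x - 1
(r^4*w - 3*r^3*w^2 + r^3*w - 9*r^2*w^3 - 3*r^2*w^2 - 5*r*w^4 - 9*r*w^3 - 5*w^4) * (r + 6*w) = r^5*w + 3*r^4*w^2 + r^4*w - 27*r^3*w^3 + 3*r^3*w^2 - 59*r^2*w^4 - 27*r^2*w^3 - 30*r*w^5 - 59*r*w^4 - 30*w^5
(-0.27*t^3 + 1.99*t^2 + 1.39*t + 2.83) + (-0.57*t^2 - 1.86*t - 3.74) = -0.27*t^3 + 1.42*t^2 - 0.47*t - 0.91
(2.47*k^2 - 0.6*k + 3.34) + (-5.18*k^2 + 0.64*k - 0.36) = -2.71*k^2 + 0.04*k + 2.98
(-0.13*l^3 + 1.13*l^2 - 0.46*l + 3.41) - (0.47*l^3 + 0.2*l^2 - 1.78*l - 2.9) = -0.6*l^3 + 0.93*l^2 + 1.32*l + 6.31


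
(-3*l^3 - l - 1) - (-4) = -3*l^3 - l + 3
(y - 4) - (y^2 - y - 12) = -y^2 + 2*y + 8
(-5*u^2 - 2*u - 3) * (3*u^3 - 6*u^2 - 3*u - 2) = -15*u^5 + 24*u^4 + 18*u^3 + 34*u^2 + 13*u + 6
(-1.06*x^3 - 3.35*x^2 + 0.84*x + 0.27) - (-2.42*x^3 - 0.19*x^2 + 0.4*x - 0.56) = 1.36*x^3 - 3.16*x^2 + 0.44*x + 0.83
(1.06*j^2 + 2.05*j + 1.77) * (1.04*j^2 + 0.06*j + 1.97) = 1.1024*j^4 + 2.1956*j^3 + 4.052*j^2 + 4.1447*j + 3.4869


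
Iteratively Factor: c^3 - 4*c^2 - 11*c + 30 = (c - 2)*(c^2 - 2*c - 15) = (c - 2)*(c + 3)*(c - 5)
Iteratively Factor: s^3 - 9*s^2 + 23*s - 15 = (s - 1)*(s^2 - 8*s + 15) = (s - 5)*(s - 1)*(s - 3)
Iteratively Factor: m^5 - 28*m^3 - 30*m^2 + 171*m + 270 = (m + 3)*(m^4 - 3*m^3 - 19*m^2 + 27*m + 90) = (m - 3)*(m + 3)*(m^3 - 19*m - 30) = (m - 5)*(m - 3)*(m + 3)*(m^2 + 5*m + 6) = (m - 5)*(m - 3)*(m + 2)*(m + 3)*(m + 3)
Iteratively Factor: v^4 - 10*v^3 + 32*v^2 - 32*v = (v)*(v^3 - 10*v^2 + 32*v - 32) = v*(v - 2)*(v^2 - 8*v + 16) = v*(v - 4)*(v - 2)*(v - 4)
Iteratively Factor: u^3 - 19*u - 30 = (u + 3)*(u^2 - 3*u - 10) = (u + 2)*(u + 3)*(u - 5)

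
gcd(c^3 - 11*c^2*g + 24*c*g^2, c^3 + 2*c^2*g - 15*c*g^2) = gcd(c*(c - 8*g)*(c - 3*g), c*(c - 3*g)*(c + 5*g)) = c^2 - 3*c*g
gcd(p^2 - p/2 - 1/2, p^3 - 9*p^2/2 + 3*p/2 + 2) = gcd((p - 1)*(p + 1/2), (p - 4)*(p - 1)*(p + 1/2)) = p^2 - p/2 - 1/2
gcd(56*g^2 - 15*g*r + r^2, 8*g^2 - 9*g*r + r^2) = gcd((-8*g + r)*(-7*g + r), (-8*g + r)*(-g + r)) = -8*g + r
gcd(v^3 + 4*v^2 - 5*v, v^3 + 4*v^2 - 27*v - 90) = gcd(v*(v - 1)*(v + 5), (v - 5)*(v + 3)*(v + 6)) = 1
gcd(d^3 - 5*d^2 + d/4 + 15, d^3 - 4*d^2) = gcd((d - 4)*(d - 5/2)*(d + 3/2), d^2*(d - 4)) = d - 4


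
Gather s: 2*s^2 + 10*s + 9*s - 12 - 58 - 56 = 2*s^2 + 19*s - 126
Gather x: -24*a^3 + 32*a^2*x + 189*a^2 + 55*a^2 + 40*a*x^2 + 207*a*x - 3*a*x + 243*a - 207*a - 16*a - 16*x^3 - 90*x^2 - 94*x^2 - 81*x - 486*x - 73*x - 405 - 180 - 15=-24*a^3 + 244*a^2 + 20*a - 16*x^3 + x^2*(40*a - 184) + x*(32*a^2 + 204*a - 640) - 600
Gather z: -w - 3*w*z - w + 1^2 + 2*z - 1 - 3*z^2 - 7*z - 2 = -2*w - 3*z^2 + z*(-3*w - 5) - 2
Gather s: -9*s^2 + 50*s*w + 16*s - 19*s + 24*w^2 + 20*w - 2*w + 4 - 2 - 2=-9*s^2 + s*(50*w - 3) + 24*w^2 + 18*w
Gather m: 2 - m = 2 - m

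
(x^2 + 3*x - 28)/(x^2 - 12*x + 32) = (x + 7)/(x - 8)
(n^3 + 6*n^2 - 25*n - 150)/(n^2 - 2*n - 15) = (n^2 + 11*n + 30)/(n + 3)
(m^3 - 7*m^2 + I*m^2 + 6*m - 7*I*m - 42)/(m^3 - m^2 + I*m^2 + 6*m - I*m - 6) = (m - 7)/(m - 1)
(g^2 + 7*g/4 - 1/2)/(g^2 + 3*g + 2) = (g - 1/4)/(g + 1)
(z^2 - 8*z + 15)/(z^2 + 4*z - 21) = (z - 5)/(z + 7)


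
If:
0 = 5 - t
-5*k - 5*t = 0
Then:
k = -5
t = 5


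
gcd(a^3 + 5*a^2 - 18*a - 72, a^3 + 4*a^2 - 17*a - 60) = a^2 - a - 12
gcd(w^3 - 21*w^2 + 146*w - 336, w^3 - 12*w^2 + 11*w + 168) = w^2 - 15*w + 56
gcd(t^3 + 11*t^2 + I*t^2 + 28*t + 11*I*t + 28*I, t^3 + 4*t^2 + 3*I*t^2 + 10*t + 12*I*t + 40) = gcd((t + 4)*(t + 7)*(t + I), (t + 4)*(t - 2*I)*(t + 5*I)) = t + 4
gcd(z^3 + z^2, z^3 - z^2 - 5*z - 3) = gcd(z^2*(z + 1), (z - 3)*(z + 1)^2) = z + 1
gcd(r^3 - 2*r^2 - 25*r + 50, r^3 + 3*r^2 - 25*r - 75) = r^2 - 25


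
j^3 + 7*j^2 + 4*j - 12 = (j - 1)*(j + 2)*(j + 6)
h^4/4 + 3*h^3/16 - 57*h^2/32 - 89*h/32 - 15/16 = (h/2 + 1/4)*(h/2 + 1)*(h - 3)*(h + 5/4)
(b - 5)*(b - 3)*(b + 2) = b^3 - 6*b^2 - b + 30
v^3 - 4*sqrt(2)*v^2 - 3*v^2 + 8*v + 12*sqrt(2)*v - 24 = (v - 3)*(v - 2*sqrt(2))^2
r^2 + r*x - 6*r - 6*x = (r - 6)*(r + x)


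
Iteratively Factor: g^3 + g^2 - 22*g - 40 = (g + 4)*(g^2 - 3*g - 10) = (g + 2)*(g + 4)*(g - 5)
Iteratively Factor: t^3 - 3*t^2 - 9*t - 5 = (t + 1)*(t^2 - 4*t - 5) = (t - 5)*(t + 1)*(t + 1)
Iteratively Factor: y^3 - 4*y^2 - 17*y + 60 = (y + 4)*(y^2 - 8*y + 15) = (y - 5)*(y + 4)*(y - 3)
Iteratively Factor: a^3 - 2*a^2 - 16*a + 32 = (a + 4)*(a^2 - 6*a + 8) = (a - 2)*(a + 4)*(a - 4)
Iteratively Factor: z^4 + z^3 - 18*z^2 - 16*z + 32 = (z + 4)*(z^3 - 3*z^2 - 6*z + 8) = (z - 1)*(z + 4)*(z^2 - 2*z - 8) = (z - 4)*(z - 1)*(z + 4)*(z + 2)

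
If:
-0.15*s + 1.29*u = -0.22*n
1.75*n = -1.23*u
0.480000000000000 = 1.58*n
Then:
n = 0.30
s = -3.27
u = -0.43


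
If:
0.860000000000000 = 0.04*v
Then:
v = 21.50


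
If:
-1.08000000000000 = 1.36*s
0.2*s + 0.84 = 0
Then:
No Solution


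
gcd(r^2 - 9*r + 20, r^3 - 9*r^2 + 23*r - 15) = r - 5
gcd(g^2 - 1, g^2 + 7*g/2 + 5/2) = g + 1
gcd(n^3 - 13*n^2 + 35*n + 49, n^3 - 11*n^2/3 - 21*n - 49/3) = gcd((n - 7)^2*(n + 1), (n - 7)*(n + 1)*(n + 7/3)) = n^2 - 6*n - 7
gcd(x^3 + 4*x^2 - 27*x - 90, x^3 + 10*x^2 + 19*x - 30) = x + 6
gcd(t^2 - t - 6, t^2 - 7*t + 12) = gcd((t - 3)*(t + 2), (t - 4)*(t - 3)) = t - 3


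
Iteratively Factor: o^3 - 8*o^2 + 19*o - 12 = (o - 1)*(o^2 - 7*o + 12) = (o - 4)*(o - 1)*(o - 3)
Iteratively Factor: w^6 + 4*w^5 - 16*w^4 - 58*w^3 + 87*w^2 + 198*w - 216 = (w - 1)*(w^5 + 5*w^4 - 11*w^3 - 69*w^2 + 18*w + 216) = (w - 3)*(w - 1)*(w^4 + 8*w^3 + 13*w^2 - 30*w - 72) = (w - 3)*(w - 2)*(w - 1)*(w^3 + 10*w^2 + 33*w + 36) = (w - 3)*(w - 2)*(w - 1)*(w + 3)*(w^2 + 7*w + 12) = (w - 3)*(w - 2)*(w - 1)*(w + 3)*(w + 4)*(w + 3)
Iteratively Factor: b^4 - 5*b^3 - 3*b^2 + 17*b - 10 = (b - 1)*(b^3 - 4*b^2 - 7*b + 10) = (b - 1)^2*(b^2 - 3*b - 10) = (b - 1)^2*(b + 2)*(b - 5)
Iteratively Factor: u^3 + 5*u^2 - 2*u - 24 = (u + 3)*(u^2 + 2*u - 8) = (u - 2)*(u + 3)*(u + 4)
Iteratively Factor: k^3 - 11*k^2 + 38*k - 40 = (k - 2)*(k^2 - 9*k + 20) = (k - 4)*(k - 2)*(k - 5)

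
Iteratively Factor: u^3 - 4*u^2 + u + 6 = (u - 2)*(u^2 - 2*u - 3) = (u - 2)*(u + 1)*(u - 3)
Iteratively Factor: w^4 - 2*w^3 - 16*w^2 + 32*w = (w + 4)*(w^3 - 6*w^2 + 8*w) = (w - 4)*(w + 4)*(w^2 - 2*w) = (w - 4)*(w - 2)*(w + 4)*(w)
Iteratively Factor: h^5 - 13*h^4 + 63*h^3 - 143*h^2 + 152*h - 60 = (h - 3)*(h^4 - 10*h^3 + 33*h^2 - 44*h + 20) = (h - 5)*(h - 3)*(h^3 - 5*h^2 + 8*h - 4) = (h - 5)*(h - 3)*(h - 1)*(h^2 - 4*h + 4) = (h - 5)*(h - 3)*(h - 2)*(h - 1)*(h - 2)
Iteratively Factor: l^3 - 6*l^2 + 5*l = (l - 5)*(l^2 - l) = l*(l - 5)*(l - 1)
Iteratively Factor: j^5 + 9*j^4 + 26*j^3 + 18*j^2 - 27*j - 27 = (j + 3)*(j^4 + 6*j^3 + 8*j^2 - 6*j - 9) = (j + 3)^2*(j^3 + 3*j^2 - j - 3) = (j + 3)^3*(j^2 - 1) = (j - 1)*(j + 3)^3*(j + 1)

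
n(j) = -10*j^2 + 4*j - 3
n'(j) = 4 - 20*j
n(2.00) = -35.00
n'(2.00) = -36.00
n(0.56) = -3.90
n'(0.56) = -7.20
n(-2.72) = -87.86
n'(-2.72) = 58.40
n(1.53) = -20.29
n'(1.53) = -26.60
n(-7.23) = -554.65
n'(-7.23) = 148.60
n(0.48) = -3.38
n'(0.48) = -5.60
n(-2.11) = -55.96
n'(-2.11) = 46.20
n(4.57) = -193.57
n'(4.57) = -87.40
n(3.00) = -81.00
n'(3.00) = -56.00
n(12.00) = -1395.00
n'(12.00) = -236.00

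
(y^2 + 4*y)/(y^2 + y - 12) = y/(y - 3)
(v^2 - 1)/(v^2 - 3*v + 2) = (v + 1)/(v - 2)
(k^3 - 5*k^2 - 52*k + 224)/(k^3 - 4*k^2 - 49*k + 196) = (k - 8)/(k - 7)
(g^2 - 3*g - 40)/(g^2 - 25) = (g - 8)/(g - 5)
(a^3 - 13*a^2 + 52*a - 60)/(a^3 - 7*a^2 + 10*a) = (a - 6)/a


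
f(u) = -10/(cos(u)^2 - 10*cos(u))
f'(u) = -10*(2*sin(u)*cos(u) - 10*sin(u))/(cos(u)^2 - 10*cos(u))^2 = 20*(5 - cos(u))*sin(u)/((cos(u) - 10)^2*cos(u)^2)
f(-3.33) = -0.93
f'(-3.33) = 0.19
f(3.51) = -0.98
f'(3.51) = -0.41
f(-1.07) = 2.19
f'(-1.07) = -3.80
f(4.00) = -1.44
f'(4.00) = -1.76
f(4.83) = 8.62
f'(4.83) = -72.12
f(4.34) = -2.65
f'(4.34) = -7.03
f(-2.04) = -2.12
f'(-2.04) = -4.35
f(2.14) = -1.76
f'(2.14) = 2.89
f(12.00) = 1.29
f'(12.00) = -0.75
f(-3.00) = -0.92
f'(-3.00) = -0.14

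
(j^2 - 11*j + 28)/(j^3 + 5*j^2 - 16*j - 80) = (j - 7)/(j^2 + 9*j + 20)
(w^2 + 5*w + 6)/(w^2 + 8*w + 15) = (w + 2)/(w + 5)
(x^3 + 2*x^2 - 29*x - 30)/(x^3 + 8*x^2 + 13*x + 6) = (x - 5)/(x + 1)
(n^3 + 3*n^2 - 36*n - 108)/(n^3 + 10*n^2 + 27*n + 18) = (n - 6)/(n + 1)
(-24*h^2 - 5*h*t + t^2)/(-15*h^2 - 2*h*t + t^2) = (-8*h + t)/(-5*h + t)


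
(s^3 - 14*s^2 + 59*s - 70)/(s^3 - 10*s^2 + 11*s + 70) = (s - 2)/(s + 2)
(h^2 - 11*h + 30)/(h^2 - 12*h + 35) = (h - 6)/(h - 7)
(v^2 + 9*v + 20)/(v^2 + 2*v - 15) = (v + 4)/(v - 3)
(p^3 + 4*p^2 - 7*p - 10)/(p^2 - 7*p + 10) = (p^2 + 6*p + 5)/(p - 5)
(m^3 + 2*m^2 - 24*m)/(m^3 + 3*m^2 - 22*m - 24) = m/(m + 1)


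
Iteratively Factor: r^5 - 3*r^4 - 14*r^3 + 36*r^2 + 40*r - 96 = (r - 2)*(r^4 - r^3 - 16*r^2 + 4*r + 48) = (r - 2)*(r + 2)*(r^3 - 3*r^2 - 10*r + 24) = (r - 4)*(r - 2)*(r + 2)*(r^2 + r - 6) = (r - 4)*(r - 2)*(r + 2)*(r + 3)*(r - 2)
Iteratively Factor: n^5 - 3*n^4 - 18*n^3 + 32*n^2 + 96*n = (n + 3)*(n^4 - 6*n^3 + 32*n) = (n + 2)*(n + 3)*(n^3 - 8*n^2 + 16*n) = n*(n + 2)*(n + 3)*(n^2 - 8*n + 16) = n*(n - 4)*(n + 2)*(n + 3)*(n - 4)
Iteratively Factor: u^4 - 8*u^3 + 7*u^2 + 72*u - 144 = (u - 4)*(u^3 - 4*u^2 - 9*u + 36) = (u - 4)*(u - 3)*(u^2 - u - 12) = (u - 4)^2*(u - 3)*(u + 3)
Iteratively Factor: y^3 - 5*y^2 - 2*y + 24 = (y - 3)*(y^2 - 2*y - 8) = (y - 3)*(y + 2)*(y - 4)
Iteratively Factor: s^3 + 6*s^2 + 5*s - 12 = (s + 4)*(s^2 + 2*s - 3) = (s + 3)*(s + 4)*(s - 1)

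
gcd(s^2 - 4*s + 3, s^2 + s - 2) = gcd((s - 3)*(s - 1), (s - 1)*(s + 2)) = s - 1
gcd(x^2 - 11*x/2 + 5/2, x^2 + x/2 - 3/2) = 1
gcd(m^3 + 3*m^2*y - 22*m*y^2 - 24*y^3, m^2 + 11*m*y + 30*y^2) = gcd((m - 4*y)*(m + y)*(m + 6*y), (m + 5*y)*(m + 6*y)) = m + 6*y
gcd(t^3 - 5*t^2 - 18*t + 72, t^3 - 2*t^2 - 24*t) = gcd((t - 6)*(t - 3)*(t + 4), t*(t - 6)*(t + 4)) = t^2 - 2*t - 24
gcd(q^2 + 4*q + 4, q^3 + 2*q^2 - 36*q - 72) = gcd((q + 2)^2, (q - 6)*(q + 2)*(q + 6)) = q + 2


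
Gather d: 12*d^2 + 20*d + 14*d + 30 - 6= 12*d^2 + 34*d + 24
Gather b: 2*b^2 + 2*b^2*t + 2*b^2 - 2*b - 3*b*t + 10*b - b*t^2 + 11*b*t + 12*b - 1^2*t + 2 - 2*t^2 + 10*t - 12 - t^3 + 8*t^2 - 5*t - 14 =b^2*(2*t + 4) + b*(-t^2 + 8*t + 20) - t^3 + 6*t^2 + 4*t - 24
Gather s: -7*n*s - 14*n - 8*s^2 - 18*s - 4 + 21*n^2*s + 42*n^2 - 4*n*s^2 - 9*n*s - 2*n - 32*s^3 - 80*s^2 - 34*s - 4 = 42*n^2 - 16*n - 32*s^3 + s^2*(-4*n - 88) + s*(21*n^2 - 16*n - 52) - 8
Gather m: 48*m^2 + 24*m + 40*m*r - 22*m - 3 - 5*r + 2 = 48*m^2 + m*(40*r + 2) - 5*r - 1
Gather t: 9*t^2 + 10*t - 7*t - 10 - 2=9*t^2 + 3*t - 12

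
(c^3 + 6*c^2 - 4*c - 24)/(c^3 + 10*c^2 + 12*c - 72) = (c + 2)/(c + 6)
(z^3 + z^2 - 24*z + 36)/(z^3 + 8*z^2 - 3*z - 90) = (z - 2)/(z + 5)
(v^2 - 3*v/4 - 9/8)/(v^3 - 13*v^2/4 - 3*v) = (v - 3/2)/(v*(v - 4))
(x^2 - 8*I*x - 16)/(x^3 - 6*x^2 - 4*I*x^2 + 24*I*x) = (x - 4*I)/(x*(x - 6))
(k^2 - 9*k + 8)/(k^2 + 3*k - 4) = (k - 8)/(k + 4)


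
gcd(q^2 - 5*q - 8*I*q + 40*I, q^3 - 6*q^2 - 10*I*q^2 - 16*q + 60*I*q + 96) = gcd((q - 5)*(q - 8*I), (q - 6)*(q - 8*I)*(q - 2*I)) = q - 8*I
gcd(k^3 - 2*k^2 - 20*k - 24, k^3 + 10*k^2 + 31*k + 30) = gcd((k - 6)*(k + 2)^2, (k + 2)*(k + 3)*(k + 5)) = k + 2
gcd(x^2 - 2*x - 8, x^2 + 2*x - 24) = x - 4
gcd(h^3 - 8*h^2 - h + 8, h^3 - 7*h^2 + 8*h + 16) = h + 1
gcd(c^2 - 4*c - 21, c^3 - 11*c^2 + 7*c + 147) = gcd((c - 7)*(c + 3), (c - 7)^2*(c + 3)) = c^2 - 4*c - 21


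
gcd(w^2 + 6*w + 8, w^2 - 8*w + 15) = 1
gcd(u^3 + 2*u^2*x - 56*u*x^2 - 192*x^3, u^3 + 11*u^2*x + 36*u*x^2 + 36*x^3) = u + 6*x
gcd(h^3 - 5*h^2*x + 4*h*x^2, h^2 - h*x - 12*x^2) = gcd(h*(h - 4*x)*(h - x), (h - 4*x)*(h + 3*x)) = -h + 4*x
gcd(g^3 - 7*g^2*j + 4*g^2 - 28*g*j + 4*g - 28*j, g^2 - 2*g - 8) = g + 2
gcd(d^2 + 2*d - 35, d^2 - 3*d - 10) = d - 5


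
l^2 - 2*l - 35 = (l - 7)*(l + 5)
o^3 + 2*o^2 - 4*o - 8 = (o - 2)*(o + 2)^2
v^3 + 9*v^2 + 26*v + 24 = (v + 2)*(v + 3)*(v + 4)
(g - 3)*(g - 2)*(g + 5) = g^3 - 19*g + 30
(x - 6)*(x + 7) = x^2 + x - 42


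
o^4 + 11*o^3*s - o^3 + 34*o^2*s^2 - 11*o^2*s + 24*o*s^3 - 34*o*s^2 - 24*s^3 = (o - 1)*(o + s)*(o + 4*s)*(o + 6*s)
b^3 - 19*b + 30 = (b - 3)*(b - 2)*(b + 5)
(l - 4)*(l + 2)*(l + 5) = l^3 + 3*l^2 - 18*l - 40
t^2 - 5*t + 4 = (t - 4)*(t - 1)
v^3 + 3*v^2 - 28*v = v*(v - 4)*(v + 7)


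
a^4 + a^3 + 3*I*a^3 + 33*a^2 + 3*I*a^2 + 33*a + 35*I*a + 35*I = (a - 5*I)*(a + 7*I)*(-I*a + 1)*(I*a + I)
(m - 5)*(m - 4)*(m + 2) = m^3 - 7*m^2 + 2*m + 40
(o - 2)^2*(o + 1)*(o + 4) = o^4 + o^3 - 12*o^2 + 4*o + 16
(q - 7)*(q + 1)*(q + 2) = q^3 - 4*q^2 - 19*q - 14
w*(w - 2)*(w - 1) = w^3 - 3*w^2 + 2*w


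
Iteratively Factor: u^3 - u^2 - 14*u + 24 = (u + 4)*(u^2 - 5*u + 6) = (u - 2)*(u + 4)*(u - 3)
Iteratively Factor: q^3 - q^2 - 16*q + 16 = (q + 4)*(q^2 - 5*q + 4) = (q - 4)*(q + 4)*(q - 1)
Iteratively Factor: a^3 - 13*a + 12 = (a - 3)*(a^2 + 3*a - 4) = (a - 3)*(a - 1)*(a + 4)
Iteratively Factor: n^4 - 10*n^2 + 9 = (n - 3)*(n^3 + 3*n^2 - n - 3) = (n - 3)*(n + 3)*(n^2 - 1) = (n - 3)*(n + 1)*(n + 3)*(n - 1)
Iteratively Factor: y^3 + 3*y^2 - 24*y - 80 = (y + 4)*(y^2 - y - 20) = (y - 5)*(y + 4)*(y + 4)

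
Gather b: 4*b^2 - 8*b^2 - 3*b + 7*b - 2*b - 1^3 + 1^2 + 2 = -4*b^2 + 2*b + 2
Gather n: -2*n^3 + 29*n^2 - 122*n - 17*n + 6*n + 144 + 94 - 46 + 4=-2*n^3 + 29*n^2 - 133*n + 196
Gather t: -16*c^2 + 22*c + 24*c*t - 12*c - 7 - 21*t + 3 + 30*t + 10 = -16*c^2 + 10*c + t*(24*c + 9) + 6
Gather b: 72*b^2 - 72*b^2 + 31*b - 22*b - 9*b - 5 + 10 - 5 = 0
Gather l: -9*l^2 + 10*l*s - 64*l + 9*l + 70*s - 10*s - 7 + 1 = -9*l^2 + l*(10*s - 55) + 60*s - 6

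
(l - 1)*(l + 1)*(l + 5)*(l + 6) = l^4 + 11*l^3 + 29*l^2 - 11*l - 30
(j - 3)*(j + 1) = j^2 - 2*j - 3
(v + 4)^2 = v^2 + 8*v + 16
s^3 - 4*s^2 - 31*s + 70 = (s - 7)*(s - 2)*(s + 5)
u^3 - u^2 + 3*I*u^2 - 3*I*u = u*(u - 1)*(u + 3*I)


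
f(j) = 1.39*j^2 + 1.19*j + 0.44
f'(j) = 2.78*j + 1.19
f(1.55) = 5.62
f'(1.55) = 5.50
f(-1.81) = 2.84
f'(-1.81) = -3.84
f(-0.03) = 0.41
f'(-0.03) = 1.11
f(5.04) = 41.75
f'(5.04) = 15.20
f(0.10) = 0.57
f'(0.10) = 1.47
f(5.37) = 46.91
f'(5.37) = 16.12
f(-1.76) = 2.65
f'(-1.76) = -3.70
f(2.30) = 10.53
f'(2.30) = 7.58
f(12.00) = 214.88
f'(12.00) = 34.55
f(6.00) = 57.62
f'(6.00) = 17.87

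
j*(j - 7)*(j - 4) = j^3 - 11*j^2 + 28*j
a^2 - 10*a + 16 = (a - 8)*(a - 2)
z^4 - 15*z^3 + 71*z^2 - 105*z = z*(z - 7)*(z - 5)*(z - 3)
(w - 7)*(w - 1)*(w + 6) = w^3 - 2*w^2 - 41*w + 42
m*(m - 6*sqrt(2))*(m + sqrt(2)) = m^3 - 5*sqrt(2)*m^2 - 12*m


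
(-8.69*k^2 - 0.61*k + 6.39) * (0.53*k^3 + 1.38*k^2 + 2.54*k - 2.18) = -4.6057*k^5 - 12.3155*k^4 - 19.5277*k^3 + 26.213*k^2 + 17.5604*k - 13.9302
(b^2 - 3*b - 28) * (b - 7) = b^3 - 10*b^2 - 7*b + 196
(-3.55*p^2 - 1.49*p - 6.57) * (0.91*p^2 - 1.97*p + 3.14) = -3.2305*p^4 + 5.6376*p^3 - 14.1904*p^2 + 8.2643*p - 20.6298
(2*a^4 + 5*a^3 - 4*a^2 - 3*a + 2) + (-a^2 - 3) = 2*a^4 + 5*a^3 - 5*a^2 - 3*a - 1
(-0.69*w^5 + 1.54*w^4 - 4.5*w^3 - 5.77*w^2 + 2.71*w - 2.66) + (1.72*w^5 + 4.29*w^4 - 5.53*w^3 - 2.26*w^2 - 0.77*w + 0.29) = 1.03*w^5 + 5.83*w^4 - 10.03*w^3 - 8.03*w^2 + 1.94*w - 2.37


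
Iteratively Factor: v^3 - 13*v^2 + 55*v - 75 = (v - 5)*(v^2 - 8*v + 15) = (v - 5)^2*(v - 3)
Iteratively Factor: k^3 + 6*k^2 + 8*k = (k + 2)*(k^2 + 4*k) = k*(k + 2)*(k + 4)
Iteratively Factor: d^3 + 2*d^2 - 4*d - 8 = (d + 2)*(d^2 - 4) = (d + 2)^2*(d - 2)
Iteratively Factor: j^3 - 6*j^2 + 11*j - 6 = (j - 1)*(j^2 - 5*j + 6) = (j - 3)*(j - 1)*(j - 2)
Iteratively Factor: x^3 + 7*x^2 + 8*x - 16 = (x + 4)*(x^2 + 3*x - 4) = (x + 4)^2*(x - 1)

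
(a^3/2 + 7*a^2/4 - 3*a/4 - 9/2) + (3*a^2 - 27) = a^3/2 + 19*a^2/4 - 3*a/4 - 63/2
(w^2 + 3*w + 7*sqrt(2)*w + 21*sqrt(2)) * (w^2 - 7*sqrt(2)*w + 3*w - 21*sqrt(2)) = w^4 + 6*w^3 - 89*w^2 - 588*w - 882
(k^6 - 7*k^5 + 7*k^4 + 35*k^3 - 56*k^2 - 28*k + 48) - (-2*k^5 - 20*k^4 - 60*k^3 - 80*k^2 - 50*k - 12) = k^6 - 5*k^5 + 27*k^4 + 95*k^3 + 24*k^2 + 22*k + 60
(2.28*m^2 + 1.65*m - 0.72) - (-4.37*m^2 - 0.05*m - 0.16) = 6.65*m^2 + 1.7*m - 0.56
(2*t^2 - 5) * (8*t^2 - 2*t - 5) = 16*t^4 - 4*t^3 - 50*t^2 + 10*t + 25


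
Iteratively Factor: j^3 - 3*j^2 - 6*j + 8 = (j + 2)*(j^2 - 5*j + 4) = (j - 1)*(j + 2)*(j - 4)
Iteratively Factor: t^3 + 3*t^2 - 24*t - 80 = (t + 4)*(t^2 - t - 20) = (t - 5)*(t + 4)*(t + 4)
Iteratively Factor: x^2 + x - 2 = (x + 2)*(x - 1)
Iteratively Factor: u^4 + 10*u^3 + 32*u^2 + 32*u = (u + 2)*(u^3 + 8*u^2 + 16*u) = (u + 2)*(u + 4)*(u^2 + 4*u) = (u + 2)*(u + 4)^2*(u)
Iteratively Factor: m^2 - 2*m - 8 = (m - 4)*(m + 2)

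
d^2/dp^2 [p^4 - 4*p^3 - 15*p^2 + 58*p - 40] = 12*p^2 - 24*p - 30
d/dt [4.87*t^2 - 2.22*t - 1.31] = 9.74*t - 2.22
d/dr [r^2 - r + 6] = 2*r - 1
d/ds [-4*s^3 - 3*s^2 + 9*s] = -12*s^2 - 6*s + 9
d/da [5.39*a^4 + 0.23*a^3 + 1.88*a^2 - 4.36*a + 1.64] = 21.56*a^3 + 0.69*a^2 + 3.76*a - 4.36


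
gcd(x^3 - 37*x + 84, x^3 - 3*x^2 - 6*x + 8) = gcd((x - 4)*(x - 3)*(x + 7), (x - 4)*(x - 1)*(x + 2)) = x - 4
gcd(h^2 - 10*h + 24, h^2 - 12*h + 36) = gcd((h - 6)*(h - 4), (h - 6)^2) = h - 6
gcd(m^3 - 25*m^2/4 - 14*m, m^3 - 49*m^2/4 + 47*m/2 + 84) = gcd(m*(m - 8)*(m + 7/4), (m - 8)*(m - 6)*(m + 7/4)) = m^2 - 25*m/4 - 14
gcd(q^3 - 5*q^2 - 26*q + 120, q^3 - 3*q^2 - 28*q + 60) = q^2 - q - 30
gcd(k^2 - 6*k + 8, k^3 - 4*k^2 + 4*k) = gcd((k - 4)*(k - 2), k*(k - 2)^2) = k - 2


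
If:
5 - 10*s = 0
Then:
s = 1/2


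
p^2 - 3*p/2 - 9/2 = (p - 3)*(p + 3/2)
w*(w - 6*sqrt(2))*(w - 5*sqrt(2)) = w^3 - 11*sqrt(2)*w^2 + 60*w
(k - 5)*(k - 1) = k^2 - 6*k + 5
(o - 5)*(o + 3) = o^2 - 2*o - 15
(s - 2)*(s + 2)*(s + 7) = s^3 + 7*s^2 - 4*s - 28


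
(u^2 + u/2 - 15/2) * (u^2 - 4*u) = u^4 - 7*u^3/2 - 19*u^2/2 + 30*u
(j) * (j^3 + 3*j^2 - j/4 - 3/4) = j^4 + 3*j^3 - j^2/4 - 3*j/4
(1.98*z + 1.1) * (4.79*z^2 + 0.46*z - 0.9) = 9.4842*z^3 + 6.1798*z^2 - 1.276*z - 0.99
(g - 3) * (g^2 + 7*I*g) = g^3 - 3*g^2 + 7*I*g^2 - 21*I*g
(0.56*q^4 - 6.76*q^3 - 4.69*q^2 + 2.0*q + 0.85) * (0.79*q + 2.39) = 0.4424*q^5 - 4.002*q^4 - 19.8615*q^3 - 9.6291*q^2 + 5.4515*q + 2.0315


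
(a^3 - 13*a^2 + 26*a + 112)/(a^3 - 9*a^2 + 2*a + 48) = (a - 7)/(a - 3)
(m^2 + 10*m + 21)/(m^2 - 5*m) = (m^2 + 10*m + 21)/(m*(m - 5))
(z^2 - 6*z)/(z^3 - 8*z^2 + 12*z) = 1/(z - 2)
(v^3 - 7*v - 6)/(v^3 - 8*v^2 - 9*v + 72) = (v^2 + 3*v + 2)/(v^2 - 5*v - 24)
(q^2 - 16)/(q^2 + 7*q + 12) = (q - 4)/(q + 3)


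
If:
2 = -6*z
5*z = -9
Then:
No Solution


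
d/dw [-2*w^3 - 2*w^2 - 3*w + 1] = -6*w^2 - 4*w - 3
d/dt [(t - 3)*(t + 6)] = 2*t + 3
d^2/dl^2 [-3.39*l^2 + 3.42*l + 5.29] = -6.78000000000000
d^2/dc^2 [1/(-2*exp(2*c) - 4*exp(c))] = (-4*(exp(c) + 1)^2 + (exp(c) + 2)*(2*exp(c) + 1))*exp(-c)/(exp(c) + 2)^3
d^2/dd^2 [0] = 0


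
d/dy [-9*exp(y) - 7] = -9*exp(y)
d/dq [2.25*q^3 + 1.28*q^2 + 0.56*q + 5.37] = 6.75*q^2 + 2.56*q + 0.56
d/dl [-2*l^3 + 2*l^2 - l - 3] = -6*l^2 + 4*l - 1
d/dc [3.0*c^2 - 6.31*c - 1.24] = 6.0*c - 6.31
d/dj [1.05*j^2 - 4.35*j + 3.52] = 2.1*j - 4.35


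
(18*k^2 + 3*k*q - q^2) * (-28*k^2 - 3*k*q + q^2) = -504*k^4 - 138*k^3*q + 37*k^2*q^2 + 6*k*q^3 - q^4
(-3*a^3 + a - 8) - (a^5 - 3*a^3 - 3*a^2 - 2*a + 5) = -a^5 + 3*a^2 + 3*a - 13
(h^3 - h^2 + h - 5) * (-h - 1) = -h^4 + 4*h + 5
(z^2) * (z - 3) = z^3 - 3*z^2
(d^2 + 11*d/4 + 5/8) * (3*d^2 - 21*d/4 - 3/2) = 3*d^4 + 3*d^3 - 225*d^2/16 - 237*d/32 - 15/16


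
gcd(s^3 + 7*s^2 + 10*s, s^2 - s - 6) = s + 2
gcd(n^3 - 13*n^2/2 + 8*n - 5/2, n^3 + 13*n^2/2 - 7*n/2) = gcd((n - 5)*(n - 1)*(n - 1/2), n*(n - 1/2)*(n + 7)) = n - 1/2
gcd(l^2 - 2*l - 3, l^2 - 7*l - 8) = l + 1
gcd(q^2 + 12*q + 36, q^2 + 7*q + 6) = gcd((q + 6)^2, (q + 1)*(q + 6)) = q + 6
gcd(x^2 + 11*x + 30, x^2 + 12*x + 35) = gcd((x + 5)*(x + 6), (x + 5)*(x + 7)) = x + 5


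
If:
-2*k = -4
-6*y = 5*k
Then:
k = 2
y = -5/3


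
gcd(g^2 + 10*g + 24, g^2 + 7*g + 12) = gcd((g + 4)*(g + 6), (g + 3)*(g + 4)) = g + 4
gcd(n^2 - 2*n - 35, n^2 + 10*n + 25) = n + 5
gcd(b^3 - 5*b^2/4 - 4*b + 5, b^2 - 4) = b^2 - 4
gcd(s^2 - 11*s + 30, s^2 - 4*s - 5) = s - 5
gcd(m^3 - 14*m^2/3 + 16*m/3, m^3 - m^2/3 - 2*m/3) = m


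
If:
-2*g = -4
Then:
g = 2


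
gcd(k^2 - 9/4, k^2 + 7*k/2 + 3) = k + 3/2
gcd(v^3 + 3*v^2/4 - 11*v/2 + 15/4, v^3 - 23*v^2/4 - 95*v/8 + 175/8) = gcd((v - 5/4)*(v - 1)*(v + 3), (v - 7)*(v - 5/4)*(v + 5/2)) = v - 5/4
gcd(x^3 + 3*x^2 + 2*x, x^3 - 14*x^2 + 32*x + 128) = x + 2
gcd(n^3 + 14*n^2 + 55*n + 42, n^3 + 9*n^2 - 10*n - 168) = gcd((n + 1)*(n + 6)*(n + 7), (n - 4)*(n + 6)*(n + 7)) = n^2 + 13*n + 42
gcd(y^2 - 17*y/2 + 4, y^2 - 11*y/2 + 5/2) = y - 1/2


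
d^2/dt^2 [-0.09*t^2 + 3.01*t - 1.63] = -0.180000000000000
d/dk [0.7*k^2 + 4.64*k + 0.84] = 1.4*k + 4.64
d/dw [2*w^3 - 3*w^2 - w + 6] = 6*w^2 - 6*w - 1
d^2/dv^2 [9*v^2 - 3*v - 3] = 18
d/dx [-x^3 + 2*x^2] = x*(4 - 3*x)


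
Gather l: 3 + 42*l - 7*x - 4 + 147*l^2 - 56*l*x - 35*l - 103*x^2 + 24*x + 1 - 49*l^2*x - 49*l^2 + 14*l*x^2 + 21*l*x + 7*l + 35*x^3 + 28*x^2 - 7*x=l^2*(98 - 49*x) + l*(14*x^2 - 35*x + 14) + 35*x^3 - 75*x^2 + 10*x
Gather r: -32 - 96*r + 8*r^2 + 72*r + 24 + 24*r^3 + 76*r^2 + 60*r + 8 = 24*r^3 + 84*r^2 + 36*r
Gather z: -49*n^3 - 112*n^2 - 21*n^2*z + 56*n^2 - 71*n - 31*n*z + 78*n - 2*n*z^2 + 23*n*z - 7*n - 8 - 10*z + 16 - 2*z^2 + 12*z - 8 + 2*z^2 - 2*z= -49*n^3 - 56*n^2 - 2*n*z^2 + z*(-21*n^2 - 8*n)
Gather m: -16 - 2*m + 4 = -2*m - 12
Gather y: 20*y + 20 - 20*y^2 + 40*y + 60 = -20*y^2 + 60*y + 80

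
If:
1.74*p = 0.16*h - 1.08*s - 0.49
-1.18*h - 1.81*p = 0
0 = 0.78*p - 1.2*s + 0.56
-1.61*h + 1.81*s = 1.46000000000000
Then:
No Solution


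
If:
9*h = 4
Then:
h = 4/9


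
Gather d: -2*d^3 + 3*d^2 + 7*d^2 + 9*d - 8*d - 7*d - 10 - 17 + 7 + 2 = -2*d^3 + 10*d^2 - 6*d - 18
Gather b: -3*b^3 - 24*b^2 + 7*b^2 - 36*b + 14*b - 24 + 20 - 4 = -3*b^3 - 17*b^2 - 22*b - 8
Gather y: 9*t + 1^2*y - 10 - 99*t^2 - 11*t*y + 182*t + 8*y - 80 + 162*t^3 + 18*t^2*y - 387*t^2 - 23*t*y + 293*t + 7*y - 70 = 162*t^3 - 486*t^2 + 484*t + y*(18*t^2 - 34*t + 16) - 160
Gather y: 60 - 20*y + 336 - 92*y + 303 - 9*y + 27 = 726 - 121*y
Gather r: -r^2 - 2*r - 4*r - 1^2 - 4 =-r^2 - 6*r - 5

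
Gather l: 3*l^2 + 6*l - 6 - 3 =3*l^2 + 6*l - 9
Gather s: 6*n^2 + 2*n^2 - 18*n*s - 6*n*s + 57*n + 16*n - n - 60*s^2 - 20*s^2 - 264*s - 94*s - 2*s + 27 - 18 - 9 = 8*n^2 + 72*n - 80*s^2 + s*(-24*n - 360)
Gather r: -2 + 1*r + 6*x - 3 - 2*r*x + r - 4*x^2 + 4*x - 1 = r*(2 - 2*x) - 4*x^2 + 10*x - 6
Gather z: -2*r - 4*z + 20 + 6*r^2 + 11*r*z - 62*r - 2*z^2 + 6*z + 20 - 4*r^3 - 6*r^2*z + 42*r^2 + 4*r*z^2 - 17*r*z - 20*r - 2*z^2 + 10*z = -4*r^3 + 48*r^2 - 84*r + z^2*(4*r - 4) + z*(-6*r^2 - 6*r + 12) + 40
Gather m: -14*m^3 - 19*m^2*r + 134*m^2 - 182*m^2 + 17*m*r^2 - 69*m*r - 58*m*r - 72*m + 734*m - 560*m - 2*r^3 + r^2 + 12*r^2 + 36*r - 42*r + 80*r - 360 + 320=-14*m^3 + m^2*(-19*r - 48) + m*(17*r^2 - 127*r + 102) - 2*r^3 + 13*r^2 + 74*r - 40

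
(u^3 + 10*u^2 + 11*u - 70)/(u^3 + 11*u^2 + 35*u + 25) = (u^2 + 5*u - 14)/(u^2 + 6*u + 5)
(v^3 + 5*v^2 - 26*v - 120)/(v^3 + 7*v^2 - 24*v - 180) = (v + 4)/(v + 6)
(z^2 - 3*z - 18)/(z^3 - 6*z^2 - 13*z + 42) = (z - 6)/(z^2 - 9*z + 14)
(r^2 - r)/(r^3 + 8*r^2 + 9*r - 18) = r/(r^2 + 9*r + 18)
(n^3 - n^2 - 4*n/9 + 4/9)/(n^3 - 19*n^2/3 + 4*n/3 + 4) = (n - 2/3)/(n - 6)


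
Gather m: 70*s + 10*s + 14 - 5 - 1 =80*s + 8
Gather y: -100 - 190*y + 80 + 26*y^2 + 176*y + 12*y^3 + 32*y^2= 12*y^3 + 58*y^2 - 14*y - 20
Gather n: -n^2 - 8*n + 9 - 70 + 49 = -n^2 - 8*n - 12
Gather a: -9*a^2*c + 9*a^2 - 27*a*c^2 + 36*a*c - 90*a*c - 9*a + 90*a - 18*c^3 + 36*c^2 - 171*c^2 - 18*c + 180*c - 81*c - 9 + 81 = a^2*(9 - 9*c) + a*(-27*c^2 - 54*c + 81) - 18*c^3 - 135*c^2 + 81*c + 72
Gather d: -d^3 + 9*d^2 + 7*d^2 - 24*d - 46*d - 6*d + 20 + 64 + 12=-d^3 + 16*d^2 - 76*d + 96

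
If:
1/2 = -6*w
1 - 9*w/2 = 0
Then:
No Solution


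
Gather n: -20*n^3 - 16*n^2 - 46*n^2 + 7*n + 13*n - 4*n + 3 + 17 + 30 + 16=-20*n^3 - 62*n^2 + 16*n + 66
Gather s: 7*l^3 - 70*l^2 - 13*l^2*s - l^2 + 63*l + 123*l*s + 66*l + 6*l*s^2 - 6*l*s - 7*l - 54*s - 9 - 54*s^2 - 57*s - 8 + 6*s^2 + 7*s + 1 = 7*l^3 - 71*l^2 + 122*l + s^2*(6*l - 48) + s*(-13*l^2 + 117*l - 104) - 16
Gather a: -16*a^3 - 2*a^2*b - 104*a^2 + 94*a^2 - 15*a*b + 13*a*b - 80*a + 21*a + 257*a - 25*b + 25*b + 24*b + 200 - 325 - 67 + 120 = -16*a^3 + a^2*(-2*b - 10) + a*(198 - 2*b) + 24*b - 72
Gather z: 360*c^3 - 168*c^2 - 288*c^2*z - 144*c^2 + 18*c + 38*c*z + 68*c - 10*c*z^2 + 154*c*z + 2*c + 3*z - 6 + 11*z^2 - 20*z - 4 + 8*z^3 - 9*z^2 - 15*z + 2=360*c^3 - 312*c^2 + 88*c + 8*z^3 + z^2*(2 - 10*c) + z*(-288*c^2 + 192*c - 32) - 8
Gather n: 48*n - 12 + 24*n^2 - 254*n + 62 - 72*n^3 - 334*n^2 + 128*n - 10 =-72*n^3 - 310*n^2 - 78*n + 40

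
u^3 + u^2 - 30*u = u*(u - 5)*(u + 6)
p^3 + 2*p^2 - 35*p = p*(p - 5)*(p + 7)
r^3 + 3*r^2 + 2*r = r*(r + 1)*(r + 2)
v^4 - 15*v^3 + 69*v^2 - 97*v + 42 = (v - 7)*(v - 6)*(v - 1)^2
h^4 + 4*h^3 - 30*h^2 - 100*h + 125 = (h - 5)*(h - 1)*(h + 5)^2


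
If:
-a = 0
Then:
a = 0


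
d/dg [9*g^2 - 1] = 18*g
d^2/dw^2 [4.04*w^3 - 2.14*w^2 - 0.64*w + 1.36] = 24.24*w - 4.28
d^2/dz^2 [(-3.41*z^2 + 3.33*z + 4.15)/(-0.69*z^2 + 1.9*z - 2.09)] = (5.77019399999999*z^3 - 41.360256*z^2 + 61.457058*z - 14.649988)/(0.328509*z^6 - 2.71377*z^5 + 10.457847*z^4 - 23.29894*z^3 + 31.676667*z^2 - 24.89817*z + 9.129329)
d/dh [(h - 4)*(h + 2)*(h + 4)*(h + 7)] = 4*h^3 + 27*h^2 - 4*h - 144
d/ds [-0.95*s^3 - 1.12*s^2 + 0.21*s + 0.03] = -2.85*s^2 - 2.24*s + 0.21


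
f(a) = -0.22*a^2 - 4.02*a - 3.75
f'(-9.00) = -0.06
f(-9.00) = 14.61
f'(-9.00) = -0.06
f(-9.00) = 14.61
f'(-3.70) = -2.39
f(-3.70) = 8.11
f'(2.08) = -4.94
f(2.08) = -13.06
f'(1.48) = -4.67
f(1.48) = -10.18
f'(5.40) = -6.40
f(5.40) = -31.87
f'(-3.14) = -2.64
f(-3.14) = 6.70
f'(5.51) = -6.44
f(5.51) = -32.58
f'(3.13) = -5.40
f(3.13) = -18.49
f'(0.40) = -4.20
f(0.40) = -5.39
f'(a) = -0.44*a - 4.02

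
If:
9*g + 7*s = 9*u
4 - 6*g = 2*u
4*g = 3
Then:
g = 3/4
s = -9/7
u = -1/4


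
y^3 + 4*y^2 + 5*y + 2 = (y + 1)^2*(y + 2)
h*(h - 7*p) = h^2 - 7*h*p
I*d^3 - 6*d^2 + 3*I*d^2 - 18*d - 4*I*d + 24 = (d + 4)*(d + 6*I)*(I*d - I)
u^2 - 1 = (u - 1)*(u + 1)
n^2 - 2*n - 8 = (n - 4)*(n + 2)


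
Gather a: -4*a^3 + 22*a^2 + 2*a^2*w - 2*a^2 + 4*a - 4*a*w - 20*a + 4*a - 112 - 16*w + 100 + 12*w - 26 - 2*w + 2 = -4*a^3 + a^2*(2*w + 20) + a*(-4*w - 12) - 6*w - 36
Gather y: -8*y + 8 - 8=-8*y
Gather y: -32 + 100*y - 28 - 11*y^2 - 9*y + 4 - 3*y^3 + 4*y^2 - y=-3*y^3 - 7*y^2 + 90*y - 56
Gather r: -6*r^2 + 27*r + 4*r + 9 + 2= -6*r^2 + 31*r + 11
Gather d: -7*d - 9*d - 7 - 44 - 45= -16*d - 96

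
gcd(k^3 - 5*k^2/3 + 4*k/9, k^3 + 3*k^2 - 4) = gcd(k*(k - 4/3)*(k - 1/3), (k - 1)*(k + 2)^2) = 1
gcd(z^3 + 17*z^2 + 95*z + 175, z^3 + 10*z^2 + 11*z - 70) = z^2 + 12*z + 35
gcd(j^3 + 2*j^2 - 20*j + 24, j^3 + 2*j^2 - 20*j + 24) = j^3 + 2*j^2 - 20*j + 24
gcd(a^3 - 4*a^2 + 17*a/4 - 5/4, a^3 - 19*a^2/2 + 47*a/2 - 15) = a^2 - 7*a/2 + 5/2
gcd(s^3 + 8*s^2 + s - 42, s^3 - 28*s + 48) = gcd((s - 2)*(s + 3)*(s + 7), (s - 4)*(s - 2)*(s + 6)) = s - 2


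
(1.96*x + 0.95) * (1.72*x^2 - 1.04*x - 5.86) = 3.3712*x^3 - 0.4044*x^2 - 12.4736*x - 5.567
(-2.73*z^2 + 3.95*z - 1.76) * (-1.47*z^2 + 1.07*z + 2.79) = 4.0131*z^4 - 8.7276*z^3 - 0.802999999999999*z^2 + 9.1373*z - 4.9104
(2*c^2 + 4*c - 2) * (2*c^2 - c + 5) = 4*c^4 + 6*c^3 + 2*c^2 + 22*c - 10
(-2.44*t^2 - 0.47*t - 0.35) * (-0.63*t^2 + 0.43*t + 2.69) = 1.5372*t^4 - 0.7531*t^3 - 6.5452*t^2 - 1.4148*t - 0.9415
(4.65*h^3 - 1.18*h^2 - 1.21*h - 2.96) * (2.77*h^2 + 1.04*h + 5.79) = 12.8805*h^5 + 1.5674*h^4 + 22.3446*h^3 - 16.2898*h^2 - 10.0843*h - 17.1384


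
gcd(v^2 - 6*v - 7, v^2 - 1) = v + 1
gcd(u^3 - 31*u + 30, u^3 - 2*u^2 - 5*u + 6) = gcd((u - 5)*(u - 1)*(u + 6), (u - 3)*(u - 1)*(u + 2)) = u - 1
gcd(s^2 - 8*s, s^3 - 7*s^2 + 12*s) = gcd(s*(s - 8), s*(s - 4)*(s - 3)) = s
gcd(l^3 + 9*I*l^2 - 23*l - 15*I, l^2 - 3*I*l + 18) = l + 3*I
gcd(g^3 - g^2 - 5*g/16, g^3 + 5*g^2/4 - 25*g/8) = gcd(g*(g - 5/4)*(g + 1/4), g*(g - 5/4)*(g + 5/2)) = g^2 - 5*g/4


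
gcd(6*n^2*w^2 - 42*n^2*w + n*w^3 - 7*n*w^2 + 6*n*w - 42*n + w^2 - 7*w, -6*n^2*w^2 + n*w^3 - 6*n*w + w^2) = n*w + 1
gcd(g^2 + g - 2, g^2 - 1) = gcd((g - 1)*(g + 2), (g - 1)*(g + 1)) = g - 1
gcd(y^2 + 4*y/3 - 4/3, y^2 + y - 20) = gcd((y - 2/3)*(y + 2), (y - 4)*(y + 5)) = 1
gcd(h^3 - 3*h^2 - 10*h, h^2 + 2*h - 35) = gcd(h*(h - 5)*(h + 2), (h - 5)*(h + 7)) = h - 5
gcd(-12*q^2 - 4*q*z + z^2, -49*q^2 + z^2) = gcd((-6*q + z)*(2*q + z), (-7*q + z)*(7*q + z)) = 1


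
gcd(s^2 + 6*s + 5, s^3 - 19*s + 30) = s + 5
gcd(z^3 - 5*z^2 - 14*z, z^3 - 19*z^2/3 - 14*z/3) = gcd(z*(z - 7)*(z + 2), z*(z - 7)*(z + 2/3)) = z^2 - 7*z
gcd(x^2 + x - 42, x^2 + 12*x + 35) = x + 7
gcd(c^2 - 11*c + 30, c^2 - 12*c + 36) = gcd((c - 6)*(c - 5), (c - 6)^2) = c - 6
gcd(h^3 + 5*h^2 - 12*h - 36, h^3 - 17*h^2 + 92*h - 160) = 1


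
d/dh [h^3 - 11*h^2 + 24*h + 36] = 3*h^2 - 22*h + 24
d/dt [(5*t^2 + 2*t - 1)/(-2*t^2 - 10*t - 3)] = 2*(-23*t^2 - 17*t - 8)/(4*t^4 + 40*t^3 + 112*t^2 + 60*t + 9)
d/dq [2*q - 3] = 2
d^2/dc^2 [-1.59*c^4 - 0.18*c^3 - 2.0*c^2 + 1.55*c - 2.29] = -19.08*c^2 - 1.08*c - 4.0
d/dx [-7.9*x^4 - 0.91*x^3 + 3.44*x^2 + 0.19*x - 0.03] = -31.6*x^3 - 2.73*x^2 + 6.88*x + 0.19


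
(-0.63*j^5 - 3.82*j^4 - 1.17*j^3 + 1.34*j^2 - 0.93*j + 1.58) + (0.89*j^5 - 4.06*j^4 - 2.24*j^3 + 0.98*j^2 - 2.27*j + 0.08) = 0.26*j^5 - 7.88*j^4 - 3.41*j^3 + 2.32*j^2 - 3.2*j + 1.66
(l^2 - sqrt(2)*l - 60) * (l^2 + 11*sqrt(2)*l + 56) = l^4 + 10*sqrt(2)*l^3 - 26*l^2 - 716*sqrt(2)*l - 3360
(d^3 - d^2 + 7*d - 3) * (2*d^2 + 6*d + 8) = 2*d^5 + 4*d^4 + 16*d^3 + 28*d^2 + 38*d - 24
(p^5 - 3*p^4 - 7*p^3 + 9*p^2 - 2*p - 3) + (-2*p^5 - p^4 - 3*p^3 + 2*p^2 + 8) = -p^5 - 4*p^4 - 10*p^3 + 11*p^2 - 2*p + 5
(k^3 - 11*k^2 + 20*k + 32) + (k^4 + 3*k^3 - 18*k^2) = k^4 + 4*k^3 - 29*k^2 + 20*k + 32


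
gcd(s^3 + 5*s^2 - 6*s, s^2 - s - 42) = s + 6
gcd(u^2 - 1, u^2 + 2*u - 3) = u - 1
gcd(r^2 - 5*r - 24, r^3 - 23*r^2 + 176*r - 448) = r - 8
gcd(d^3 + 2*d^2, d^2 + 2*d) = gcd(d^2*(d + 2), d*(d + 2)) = d^2 + 2*d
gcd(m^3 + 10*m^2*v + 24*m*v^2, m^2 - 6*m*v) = m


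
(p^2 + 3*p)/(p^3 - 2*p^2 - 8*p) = (p + 3)/(p^2 - 2*p - 8)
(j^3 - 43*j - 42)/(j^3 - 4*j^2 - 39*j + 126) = (j + 1)/(j - 3)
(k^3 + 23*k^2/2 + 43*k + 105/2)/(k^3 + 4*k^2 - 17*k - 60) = (k + 7/2)/(k - 4)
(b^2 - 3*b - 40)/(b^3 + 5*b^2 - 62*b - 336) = (b + 5)/(b^2 + 13*b + 42)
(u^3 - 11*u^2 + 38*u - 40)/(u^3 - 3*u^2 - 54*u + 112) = (u^2 - 9*u + 20)/(u^2 - u - 56)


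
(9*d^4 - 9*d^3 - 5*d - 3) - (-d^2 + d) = 9*d^4 - 9*d^3 + d^2 - 6*d - 3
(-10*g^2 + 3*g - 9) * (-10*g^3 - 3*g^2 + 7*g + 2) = 100*g^5 + 11*g^3 + 28*g^2 - 57*g - 18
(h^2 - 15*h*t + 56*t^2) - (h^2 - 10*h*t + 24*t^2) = -5*h*t + 32*t^2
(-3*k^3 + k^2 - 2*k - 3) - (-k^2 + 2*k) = -3*k^3 + 2*k^2 - 4*k - 3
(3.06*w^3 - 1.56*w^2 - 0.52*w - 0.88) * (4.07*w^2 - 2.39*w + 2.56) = 12.4542*w^5 - 13.6626*w^4 + 9.4456*w^3 - 6.3324*w^2 + 0.772*w - 2.2528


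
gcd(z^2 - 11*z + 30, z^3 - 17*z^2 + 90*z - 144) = z - 6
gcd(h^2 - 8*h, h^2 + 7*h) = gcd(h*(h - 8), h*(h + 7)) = h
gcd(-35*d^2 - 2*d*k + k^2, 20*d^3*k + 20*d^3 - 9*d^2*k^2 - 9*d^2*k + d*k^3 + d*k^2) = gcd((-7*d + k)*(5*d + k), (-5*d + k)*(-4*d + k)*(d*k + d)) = 1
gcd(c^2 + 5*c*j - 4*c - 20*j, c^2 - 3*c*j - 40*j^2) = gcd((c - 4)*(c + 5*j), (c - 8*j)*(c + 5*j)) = c + 5*j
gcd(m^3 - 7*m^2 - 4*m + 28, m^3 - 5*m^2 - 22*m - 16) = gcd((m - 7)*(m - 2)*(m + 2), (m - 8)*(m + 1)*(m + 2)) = m + 2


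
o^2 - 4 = (o - 2)*(o + 2)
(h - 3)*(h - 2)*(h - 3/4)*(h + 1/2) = h^4 - 21*h^3/4 + 55*h^2/8 + 3*h/8 - 9/4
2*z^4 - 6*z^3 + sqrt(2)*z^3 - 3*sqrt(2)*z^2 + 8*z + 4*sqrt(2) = (z - 2)^2*(sqrt(2)*z + 1)*(sqrt(2)*z + sqrt(2))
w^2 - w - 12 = (w - 4)*(w + 3)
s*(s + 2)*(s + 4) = s^3 + 6*s^2 + 8*s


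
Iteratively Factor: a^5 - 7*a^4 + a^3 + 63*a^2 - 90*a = (a - 5)*(a^4 - 2*a^3 - 9*a^2 + 18*a) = (a - 5)*(a + 3)*(a^3 - 5*a^2 + 6*a) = (a - 5)*(a - 2)*(a + 3)*(a^2 - 3*a) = (a - 5)*(a - 3)*(a - 2)*(a + 3)*(a)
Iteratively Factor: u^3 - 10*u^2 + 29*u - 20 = (u - 4)*(u^2 - 6*u + 5) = (u - 5)*(u - 4)*(u - 1)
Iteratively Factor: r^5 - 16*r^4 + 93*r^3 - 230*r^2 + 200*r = (r - 5)*(r^4 - 11*r^3 + 38*r^2 - 40*r) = r*(r - 5)*(r^3 - 11*r^2 + 38*r - 40) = r*(r - 5)^2*(r^2 - 6*r + 8) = r*(r - 5)^2*(r - 2)*(r - 4)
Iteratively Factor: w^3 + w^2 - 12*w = (w)*(w^2 + w - 12) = w*(w - 3)*(w + 4)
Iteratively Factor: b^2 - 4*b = (b)*(b - 4)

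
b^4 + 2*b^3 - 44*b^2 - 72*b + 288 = (b - 6)*(b - 2)*(b + 4)*(b + 6)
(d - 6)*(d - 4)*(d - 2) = d^3 - 12*d^2 + 44*d - 48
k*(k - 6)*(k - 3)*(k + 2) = k^4 - 7*k^3 + 36*k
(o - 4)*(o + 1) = o^2 - 3*o - 4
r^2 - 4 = (r - 2)*(r + 2)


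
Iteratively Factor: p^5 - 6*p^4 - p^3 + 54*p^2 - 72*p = (p - 4)*(p^4 - 2*p^3 - 9*p^2 + 18*p) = (p - 4)*(p + 3)*(p^3 - 5*p^2 + 6*p) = (p - 4)*(p - 3)*(p + 3)*(p^2 - 2*p) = p*(p - 4)*(p - 3)*(p + 3)*(p - 2)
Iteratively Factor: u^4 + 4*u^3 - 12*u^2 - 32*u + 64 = (u - 2)*(u^3 + 6*u^2 - 32) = (u - 2)*(u + 4)*(u^2 + 2*u - 8) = (u - 2)*(u + 4)^2*(u - 2)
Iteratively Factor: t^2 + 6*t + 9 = (t + 3)*(t + 3)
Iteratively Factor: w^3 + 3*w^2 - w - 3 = (w - 1)*(w^2 + 4*w + 3) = (w - 1)*(w + 3)*(w + 1)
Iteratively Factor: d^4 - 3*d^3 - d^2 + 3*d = (d + 1)*(d^3 - 4*d^2 + 3*d) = d*(d + 1)*(d^2 - 4*d + 3) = d*(d - 1)*(d + 1)*(d - 3)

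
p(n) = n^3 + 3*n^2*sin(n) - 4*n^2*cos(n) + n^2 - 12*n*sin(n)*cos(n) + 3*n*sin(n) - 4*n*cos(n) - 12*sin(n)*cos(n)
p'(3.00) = -9.59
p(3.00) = 95.31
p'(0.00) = -16.00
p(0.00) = 0.00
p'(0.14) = -18.44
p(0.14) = -2.43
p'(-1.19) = 9.67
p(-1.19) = -2.02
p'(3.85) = -44.38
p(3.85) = 63.41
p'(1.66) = 74.92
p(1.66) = 24.93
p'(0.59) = -9.77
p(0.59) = -9.82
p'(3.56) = -47.07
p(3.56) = 77.02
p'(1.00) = 20.59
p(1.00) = -8.19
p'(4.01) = -37.34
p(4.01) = 56.83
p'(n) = 4*n^2*sin(n) + 3*n^2*cos(n) + 3*n^2 + 12*n*sin(n)^2 + 10*n*sin(n) - 12*n*cos(n)^2 - 5*n*cos(n) + 2*n + 12*sin(n)^2 - 12*sin(n)*cos(n) + 3*sin(n) - 12*cos(n)^2 - 4*cos(n)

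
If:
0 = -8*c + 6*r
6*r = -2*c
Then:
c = 0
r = 0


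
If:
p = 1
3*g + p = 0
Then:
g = -1/3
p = 1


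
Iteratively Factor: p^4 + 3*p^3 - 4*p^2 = (p)*(p^3 + 3*p^2 - 4*p) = p^2*(p^2 + 3*p - 4) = p^2*(p - 1)*(p + 4)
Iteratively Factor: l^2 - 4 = (l - 2)*(l + 2)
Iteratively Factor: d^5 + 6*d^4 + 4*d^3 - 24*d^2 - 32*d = (d + 4)*(d^4 + 2*d^3 - 4*d^2 - 8*d) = (d + 2)*(d + 4)*(d^3 - 4*d) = d*(d + 2)*(d + 4)*(d^2 - 4) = d*(d + 2)^2*(d + 4)*(d - 2)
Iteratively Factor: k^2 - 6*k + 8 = (k - 2)*(k - 4)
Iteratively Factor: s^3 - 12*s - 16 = (s + 2)*(s^2 - 2*s - 8) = (s - 4)*(s + 2)*(s + 2)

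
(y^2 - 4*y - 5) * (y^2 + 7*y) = y^4 + 3*y^3 - 33*y^2 - 35*y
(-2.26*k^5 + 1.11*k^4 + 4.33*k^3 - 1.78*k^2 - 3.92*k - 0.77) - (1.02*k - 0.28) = -2.26*k^5 + 1.11*k^4 + 4.33*k^3 - 1.78*k^2 - 4.94*k - 0.49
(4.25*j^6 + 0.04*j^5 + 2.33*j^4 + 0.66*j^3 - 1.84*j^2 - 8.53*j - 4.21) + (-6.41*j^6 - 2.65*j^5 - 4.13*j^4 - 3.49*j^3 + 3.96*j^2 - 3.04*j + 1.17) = -2.16*j^6 - 2.61*j^5 - 1.8*j^4 - 2.83*j^3 + 2.12*j^2 - 11.57*j - 3.04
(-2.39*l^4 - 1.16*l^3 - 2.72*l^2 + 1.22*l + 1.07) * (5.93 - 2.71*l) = 6.4769*l^5 - 11.0291*l^4 + 0.492400000000002*l^3 - 19.4358*l^2 + 4.3349*l + 6.3451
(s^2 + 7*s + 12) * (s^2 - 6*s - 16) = s^4 + s^3 - 46*s^2 - 184*s - 192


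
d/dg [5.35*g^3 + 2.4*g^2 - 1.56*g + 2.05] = 16.05*g^2 + 4.8*g - 1.56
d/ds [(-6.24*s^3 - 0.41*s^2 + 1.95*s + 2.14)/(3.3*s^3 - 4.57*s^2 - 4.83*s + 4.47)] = (29.8698*s^4 + 47.4084*s^3 - 93.9726*s^2 + 15.8942*s + 19.0527)/(10.89*s^6 - 30.162*s^5 - 10.9931*s^4 + 73.6482*s^3 - 17.5269*s^2 - 43.1802*s + 19.9809)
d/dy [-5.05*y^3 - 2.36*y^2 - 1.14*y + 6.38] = -15.15*y^2 - 4.72*y - 1.14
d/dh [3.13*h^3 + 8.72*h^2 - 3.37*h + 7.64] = 9.39*h^2 + 17.44*h - 3.37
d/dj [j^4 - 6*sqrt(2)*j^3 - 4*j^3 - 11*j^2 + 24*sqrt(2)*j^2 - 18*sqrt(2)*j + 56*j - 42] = 4*j^3 - 18*sqrt(2)*j^2 - 12*j^2 - 22*j + 48*sqrt(2)*j - 18*sqrt(2) + 56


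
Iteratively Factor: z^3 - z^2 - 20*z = (z)*(z^2 - z - 20) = z*(z - 5)*(z + 4)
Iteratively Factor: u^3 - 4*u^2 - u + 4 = (u + 1)*(u^2 - 5*u + 4) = (u - 4)*(u + 1)*(u - 1)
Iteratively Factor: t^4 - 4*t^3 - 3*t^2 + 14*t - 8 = (t + 2)*(t^3 - 6*t^2 + 9*t - 4) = (t - 4)*(t + 2)*(t^2 - 2*t + 1) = (t - 4)*(t - 1)*(t + 2)*(t - 1)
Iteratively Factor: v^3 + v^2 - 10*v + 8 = (v + 4)*(v^2 - 3*v + 2) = (v - 1)*(v + 4)*(v - 2)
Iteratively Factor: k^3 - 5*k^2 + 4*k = (k)*(k^2 - 5*k + 4) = k*(k - 4)*(k - 1)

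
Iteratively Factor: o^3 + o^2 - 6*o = (o + 3)*(o^2 - 2*o) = o*(o + 3)*(o - 2)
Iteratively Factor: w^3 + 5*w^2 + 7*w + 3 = (w + 1)*(w^2 + 4*w + 3) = (w + 1)*(w + 3)*(w + 1)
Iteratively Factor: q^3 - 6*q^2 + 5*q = (q - 1)*(q^2 - 5*q) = q*(q - 1)*(q - 5)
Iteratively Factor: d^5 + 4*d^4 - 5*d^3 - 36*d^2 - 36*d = (d + 2)*(d^4 + 2*d^3 - 9*d^2 - 18*d) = (d - 3)*(d + 2)*(d^3 + 5*d^2 + 6*d) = (d - 3)*(d + 2)^2*(d^2 + 3*d) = d*(d - 3)*(d + 2)^2*(d + 3)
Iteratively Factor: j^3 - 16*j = (j - 4)*(j^2 + 4*j) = j*(j - 4)*(j + 4)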